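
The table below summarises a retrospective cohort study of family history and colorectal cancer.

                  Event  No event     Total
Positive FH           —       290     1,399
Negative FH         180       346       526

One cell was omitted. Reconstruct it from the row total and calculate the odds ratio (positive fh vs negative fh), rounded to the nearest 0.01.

The missing cell is in the exposed row: 1399 − 290 = 1109.
So a = 1109, b = 290, c = 180, d = 346.
OR = (a·d)/(b·c) = (1109 × 346) / (290 × 180) = 383714 / 52200 = 7.35084

7.35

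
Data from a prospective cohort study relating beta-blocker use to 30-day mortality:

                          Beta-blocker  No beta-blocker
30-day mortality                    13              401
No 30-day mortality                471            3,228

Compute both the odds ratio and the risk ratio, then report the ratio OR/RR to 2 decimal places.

Reading the table with exposure as columns: a = 13 (Beta-blocker, case), b = 471 (Beta-blocker, non-case), c = 401 (No beta-blocker, case), d = 3228.
OR = (13·3228)/(471·401) = 41964/188871 = 0.22218
Risk in exposed = 13/484 = 0.02686; risk in unexposed = 401/3629 = 0.11050; RR = 0.24308
OR/RR = 0.22218 / 0.24308 = 0.91405
The outcome is not rare, so the OR lies further from 1 than the RR.

0.91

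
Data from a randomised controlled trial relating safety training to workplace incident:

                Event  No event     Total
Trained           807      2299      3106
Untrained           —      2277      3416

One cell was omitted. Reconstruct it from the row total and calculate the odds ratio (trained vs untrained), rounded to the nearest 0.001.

0.702

The missing cell is in the unexposed row: 3416 − 2277 = 1139.
So a = 807, b = 2299, c = 1139, d = 2277.
OR = (a·d)/(b·c) = (807 × 2277) / (2299 × 1139) = 1837539 / 2618561 = 0.70174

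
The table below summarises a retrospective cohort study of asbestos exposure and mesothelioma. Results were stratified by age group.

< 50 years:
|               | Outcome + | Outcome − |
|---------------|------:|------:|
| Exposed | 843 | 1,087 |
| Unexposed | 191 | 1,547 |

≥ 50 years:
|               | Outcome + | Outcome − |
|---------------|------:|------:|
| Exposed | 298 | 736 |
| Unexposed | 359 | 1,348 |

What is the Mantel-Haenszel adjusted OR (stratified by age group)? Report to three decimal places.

OR_MH = Σ(aᵢdᵢ/nᵢ) / Σ(bᵢcᵢ/nᵢ), where nᵢ is the stratum total.
Stratum 1 (< 50 years): n = 3668; a·d/n = 843·1547/3668 = 355.5401; b·c/n = 1087·191/3668 = 56.6022
Stratum 2 (≥ 50 years): n = 2741; a·d/n = 298·1348/2741 = 146.5538; b·c/n = 736·359/2741 = 96.3969
OR_MH = (355.5401 + 146.5538) / (56.6022 + 96.3969) = 502.0939 / 152.9992 = 3.28168

3.282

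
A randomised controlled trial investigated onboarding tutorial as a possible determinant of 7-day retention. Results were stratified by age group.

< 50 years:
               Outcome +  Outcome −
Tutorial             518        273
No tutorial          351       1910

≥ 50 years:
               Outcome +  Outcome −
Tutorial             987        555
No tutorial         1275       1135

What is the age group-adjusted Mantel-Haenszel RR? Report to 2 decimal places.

1.67

RR_MH = Σ(aᵢ·n₀ᵢ/nᵢ) / Σ(cᵢ·n₁ᵢ/nᵢ), with n₁ᵢ = aᵢ+bᵢ (exposed), n₀ᵢ = cᵢ+dᵢ (unexposed), nᵢ = n₁ᵢ+n₀ᵢ.
Stratum 1 (< 50 years): n₁ = 791, n₀ = 2261, n = 3052; a·n₀/n = 518·2261/3052 = 383.7477; c·n₁/n = 351·791/3052 = 90.9702
Stratum 2 (≥ 50 years): n₁ = 1542, n₀ = 2410, n = 3952; a·n₀/n = 987·2410/3952 = 601.8902; c·n₁/n = 1275·1542/3952 = 497.4823
RR_MH = (383.7477 + 601.8902) / (90.9702 + 497.4823) = 985.6379 / 588.4525 = 1.67497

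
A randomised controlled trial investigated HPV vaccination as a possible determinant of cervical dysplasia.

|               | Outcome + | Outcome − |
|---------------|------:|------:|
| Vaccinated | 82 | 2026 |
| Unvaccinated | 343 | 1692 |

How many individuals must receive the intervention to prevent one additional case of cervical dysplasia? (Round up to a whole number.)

8

Risk in treated group = 82/2108 = 0.03890; risk in control = 343/2035 = 0.16855.
Absolute risk reduction = 0.16855 − 0.03890 = 0.12965
NNT = 1 / ARR = 1 / 0.12965 = 7.713 → round up → 8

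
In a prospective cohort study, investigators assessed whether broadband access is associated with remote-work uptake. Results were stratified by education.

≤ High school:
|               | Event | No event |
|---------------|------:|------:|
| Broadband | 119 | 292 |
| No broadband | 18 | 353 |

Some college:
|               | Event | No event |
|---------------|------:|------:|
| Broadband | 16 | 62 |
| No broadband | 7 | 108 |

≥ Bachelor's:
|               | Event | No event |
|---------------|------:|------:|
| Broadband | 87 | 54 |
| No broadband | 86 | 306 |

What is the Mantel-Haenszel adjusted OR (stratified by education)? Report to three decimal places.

6.369

OR_MH = Σ(aᵢdᵢ/nᵢ) / Σ(bᵢcᵢ/nᵢ), where nᵢ is the stratum total.
Stratum 1 (≤ High school): n = 782; a·d/n = 119·353/782 = 53.7174; b·c/n = 292·18/782 = 6.7212
Stratum 2 (Some college): n = 193; a·d/n = 16·108/193 = 8.9534; b·c/n = 62·7/193 = 2.2487
Stratum 3 (≥ Bachelor's): n = 533; a·d/n = 87·306/533 = 49.9475; b·c/n = 54·86/533 = 8.7129
OR_MH = (53.7174 + 8.9534 + 49.9475) / (6.7212 + 2.2487 + 8.7129) = 112.6182 / 17.6829 = 6.36877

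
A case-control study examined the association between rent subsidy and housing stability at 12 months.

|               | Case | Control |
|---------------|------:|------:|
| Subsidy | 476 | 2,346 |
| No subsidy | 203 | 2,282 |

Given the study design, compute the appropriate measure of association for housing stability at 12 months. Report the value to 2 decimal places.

Cells: a = 476, b = 2346, c = 203, d = 2282.
This is a case-control study: participants were sampled on outcome status, so risks in the source population cannot be estimated directly — relative risk is not valid here. The odds ratio is the appropriate measure.
OR = (a·d)/(b·c) = (476 × 2282) / (2346 × 203) = 1086232 / 476238 = 2.28086

2.28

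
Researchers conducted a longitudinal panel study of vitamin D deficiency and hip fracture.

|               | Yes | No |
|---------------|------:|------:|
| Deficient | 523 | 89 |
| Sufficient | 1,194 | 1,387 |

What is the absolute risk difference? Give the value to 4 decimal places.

0.3920

Cells: a = 523, b = 89, c = 1194, d = 1387.
Risk in exposed = 523/612 = 0.854575; risk in unexposed = 1194/2581 = 0.462611.
Risk difference = 0.854575 − 0.462611 = 0.391964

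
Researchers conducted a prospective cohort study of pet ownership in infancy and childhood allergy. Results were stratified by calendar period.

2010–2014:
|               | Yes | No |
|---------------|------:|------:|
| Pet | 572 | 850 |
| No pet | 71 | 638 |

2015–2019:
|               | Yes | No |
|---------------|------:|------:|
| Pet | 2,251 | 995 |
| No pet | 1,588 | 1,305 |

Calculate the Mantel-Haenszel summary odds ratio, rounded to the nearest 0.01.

OR_MH = Σ(aᵢdᵢ/nᵢ) / Σ(bᵢcᵢ/nᵢ), where nᵢ is the stratum total.
Stratum 1 (2010–2014): n = 2131; a·d/n = 572·638/2131 = 171.2511; b·c/n = 850·71/2131 = 28.3200
Stratum 2 (2015–2019): n = 6139; a·d/n = 2251·1305/6139 = 478.5071; b·c/n = 995·1588/6139 = 257.3807
OR_MH = (171.2511 + 478.5071) / (28.3200 + 257.3807) = 649.7581 / 285.7007 = 2.27426

2.27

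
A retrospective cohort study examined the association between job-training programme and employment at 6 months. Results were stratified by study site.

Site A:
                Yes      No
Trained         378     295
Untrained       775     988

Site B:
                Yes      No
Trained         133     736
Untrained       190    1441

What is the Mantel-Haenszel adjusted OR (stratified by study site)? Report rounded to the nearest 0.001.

1.535

OR_MH = Σ(aᵢdᵢ/nᵢ) / Σ(bᵢcᵢ/nᵢ), where nᵢ is the stratum total.
Stratum 1 (Site A): n = 2436; a·d/n = 378·988/2436 = 153.3103; b·c/n = 295·775/2436 = 93.8526
Stratum 2 (Site B): n = 2500; a·d/n = 133·1441/2500 = 76.6612; b·c/n = 736·190/2500 = 55.9360
OR_MH = (153.3103 + 76.6612) / (93.8526 + 55.9360) = 229.9715 / 149.7886 = 1.53531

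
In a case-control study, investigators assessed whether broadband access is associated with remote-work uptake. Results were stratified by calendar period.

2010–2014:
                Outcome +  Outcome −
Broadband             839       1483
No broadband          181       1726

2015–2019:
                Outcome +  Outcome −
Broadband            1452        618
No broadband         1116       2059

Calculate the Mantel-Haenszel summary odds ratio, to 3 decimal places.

OR_MH = Σ(aᵢdᵢ/nᵢ) / Σ(bᵢcᵢ/nᵢ), where nᵢ is the stratum total.
Stratum 1 (2010–2014): n = 4229; a·d/n = 839·1726/4229 = 342.4247; b·c/n = 1483·181/4229 = 63.4720
Stratum 2 (2015–2019): n = 5245; a·d/n = 1452·2059/5245 = 570.0034; b·c/n = 618·1116/5245 = 131.4944
OR_MH = (342.4247 + 570.0034) / (63.4720 + 131.4944) = 912.4281 / 194.9664 = 4.67993

4.680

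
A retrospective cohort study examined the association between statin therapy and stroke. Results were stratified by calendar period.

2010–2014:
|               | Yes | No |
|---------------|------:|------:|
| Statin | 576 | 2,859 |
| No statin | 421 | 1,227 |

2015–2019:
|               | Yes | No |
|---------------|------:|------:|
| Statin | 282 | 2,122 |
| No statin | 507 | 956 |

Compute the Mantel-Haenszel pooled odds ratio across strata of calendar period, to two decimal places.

OR_MH = Σ(aᵢdᵢ/nᵢ) / Σ(bᵢcᵢ/nᵢ), where nᵢ is the stratum total.
Stratum 1 (2010–2014): n = 5083; a·d/n = 576·1227/5083 = 139.0423; b·c/n = 2859·421/5083 = 236.7970
Stratum 2 (2015–2019): n = 3867; a·d/n = 282·956/3867 = 69.7161; b·c/n = 2122·507/3867 = 278.2141
OR_MH = (139.0423 + 69.7161) / (236.7970 + 278.2141) = 208.7584 / 515.0111 = 0.40535

0.41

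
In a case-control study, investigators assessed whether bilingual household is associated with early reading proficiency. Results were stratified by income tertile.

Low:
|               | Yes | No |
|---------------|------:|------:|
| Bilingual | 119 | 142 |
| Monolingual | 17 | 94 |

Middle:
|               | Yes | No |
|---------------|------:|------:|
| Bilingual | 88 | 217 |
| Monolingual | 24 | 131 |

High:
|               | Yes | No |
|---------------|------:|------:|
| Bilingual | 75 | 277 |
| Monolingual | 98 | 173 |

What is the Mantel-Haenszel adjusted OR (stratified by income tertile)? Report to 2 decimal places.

1.24

OR_MH = Σ(aᵢdᵢ/nᵢ) / Σ(bᵢcᵢ/nᵢ), where nᵢ is the stratum total.
Stratum 1 (Low): n = 372; a·d/n = 119·94/372 = 30.0699; b·c/n = 142·17/372 = 6.4892
Stratum 2 (Middle): n = 460; a·d/n = 88·131/460 = 25.0609; b·c/n = 217·24/460 = 11.3217
Stratum 3 (High): n = 623; a·d/n = 75·173/623 = 20.8266; b·c/n = 277·98/623 = 43.5730
OR_MH = (30.0699 + 25.0609 + 20.8266) / (6.4892 + 11.3217 + 43.5730) = 75.9574 / 61.3840 = 1.23741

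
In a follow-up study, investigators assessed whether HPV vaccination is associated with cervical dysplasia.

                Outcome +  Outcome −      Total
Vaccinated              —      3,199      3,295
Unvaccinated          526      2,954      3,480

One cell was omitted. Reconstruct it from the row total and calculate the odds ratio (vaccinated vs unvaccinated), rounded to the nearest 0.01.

The missing cell is in the exposed row: 3295 − 3199 = 96.
So a = 96, b = 3199, c = 526, d = 2954.
OR = (a·d)/(b·c) = (96 × 2954) / (3199 × 526) = 283584 / 1682674 = 0.16853

0.17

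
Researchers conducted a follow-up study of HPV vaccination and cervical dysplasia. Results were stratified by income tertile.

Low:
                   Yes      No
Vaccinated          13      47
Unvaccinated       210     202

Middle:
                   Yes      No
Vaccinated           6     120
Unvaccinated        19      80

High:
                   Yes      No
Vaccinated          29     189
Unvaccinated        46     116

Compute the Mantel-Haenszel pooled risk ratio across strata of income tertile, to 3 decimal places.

0.414

RR_MH = Σ(aᵢ·n₀ᵢ/nᵢ) / Σ(cᵢ·n₁ᵢ/nᵢ), with n₁ᵢ = aᵢ+bᵢ (exposed), n₀ᵢ = cᵢ+dᵢ (unexposed), nᵢ = n₁ᵢ+n₀ᵢ.
Stratum 1 (Low): n₁ = 60, n₀ = 412, n = 472; a·n₀/n = 13·412/472 = 11.3475; c·n₁/n = 210·60/472 = 26.6949
Stratum 2 (Middle): n₁ = 126, n₀ = 99, n = 225; a·n₀/n = 6·99/225 = 2.6400; c·n₁/n = 19·126/225 = 10.6400
Stratum 3 (High): n₁ = 218, n₀ = 162, n = 380; a·n₀/n = 29·162/380 = 12.3632; c·n₁/n = 46·218/380 = 26.3895
RR_MH = (11.3475 + 2.6400 + 12.3632) / (26.6949 + 10.6400 + 26.3895) = 26.3506 / 63.7244 = 0.41351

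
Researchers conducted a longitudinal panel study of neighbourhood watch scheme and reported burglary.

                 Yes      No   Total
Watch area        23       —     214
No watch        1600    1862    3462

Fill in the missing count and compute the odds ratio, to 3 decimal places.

The missing cell is in the exposed row: 214 − 23 = 191.
So a = 23, b = 191, c = 1600, d = 1862.
OR = (a·d)/(b·c) = (23 × 1862) / (191 × 1600) = 42826 / 305600 = 0.14014

0.140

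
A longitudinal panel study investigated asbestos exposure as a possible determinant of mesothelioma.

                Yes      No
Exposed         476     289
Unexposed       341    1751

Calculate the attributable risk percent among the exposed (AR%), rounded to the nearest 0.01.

Cells: a = 476, b = 289, c = 341, d = 1751.
Risk in exposed = 476/765 = 0.62222; risk in unexposed = 341/2092 = 0.16300.
RR = 0.62222/0.16300 = 3.81727
AR% = (RR − 1)/RR × 100 = (3.81727 − 1)/3.81727 × 100 = 73.8033%

73.80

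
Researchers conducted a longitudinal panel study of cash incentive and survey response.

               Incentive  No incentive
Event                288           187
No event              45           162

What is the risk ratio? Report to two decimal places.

Reading the table with exposure as columns: a = 288 (Incentive, case), b = 45 (Incentive, non-case), c = 187 (No incentive, case), d = 162.
Risk in exposed = 288/333 = 0.86486; risk in unexposed = 187/349 = 0.53582.
RR = 0.86486 / 0.53582 = 1.61411
The risk among the exposed is 1.61 times that among the unexposed.

1.61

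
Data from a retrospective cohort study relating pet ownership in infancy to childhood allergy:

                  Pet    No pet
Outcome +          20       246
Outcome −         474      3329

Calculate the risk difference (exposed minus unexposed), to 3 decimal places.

-0.028

Reading the table with exposure as columns: a = 20 (Pet, case), b = 474 (Pet, non-case), c = 246 (No pet, case), d = 3329.
Risk in exposed = 20/494 = 0.040486; risk in unexposed = 246/3575 = 0.068811.
Risk difference = 0.040486 − 0.068811 = -0.028325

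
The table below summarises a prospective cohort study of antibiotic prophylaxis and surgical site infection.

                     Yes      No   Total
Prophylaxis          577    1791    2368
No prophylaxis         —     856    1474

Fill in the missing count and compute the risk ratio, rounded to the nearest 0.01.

0.58

The missing cell is in the unexposed row: 1474 − 856 = 618.
So a = 577, b = 1791, c = 618, d = 856.
RR = [a/(a+b)] / [c/(c+d)] = (577/2368) / (618/1474) = 0.24367/0.41927 = 0.58117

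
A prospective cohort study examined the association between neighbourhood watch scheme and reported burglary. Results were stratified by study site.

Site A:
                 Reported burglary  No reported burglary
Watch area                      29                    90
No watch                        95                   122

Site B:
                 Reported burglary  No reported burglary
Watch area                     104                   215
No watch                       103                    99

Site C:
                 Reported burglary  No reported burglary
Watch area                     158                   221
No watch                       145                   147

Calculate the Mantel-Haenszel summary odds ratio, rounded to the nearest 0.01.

0.56

OR_MH = Σ(aᵢdᵢ/nᵢ) / Σ(bᵢcᵢ/nᵢ), where nᵢ is the stratum total.
Stratum 1 (Site A): n = 336; a·d/n = 29·122/336 = 10.5298; b·c/n = 90·95/336 = 25.4464
Stratum 2 (Site B): n = 521; a·d/n = 104·99/521 = 19.7620; b·c/n = 215·103/521 = 42.5048
Stratum 3 (Site C): n = 671; a·d/n = 158·147/671 = 34.6140; b·c/n = 221·145/671 = 47.7571
OR_MH = (10.5298 + 19.7620 + 34.6140) / (25.4464 + 42.5048 + 47.7571) = 64.9058 / 115.7083 = 0.56094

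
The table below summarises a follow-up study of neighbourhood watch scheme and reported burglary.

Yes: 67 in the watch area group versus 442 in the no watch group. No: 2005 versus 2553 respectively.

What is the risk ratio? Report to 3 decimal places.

From the description: a = 67, b = 2005, c = 442, d = 2553.
Risk in exposed = 67/2072 = 0.03234; risk in unexposed = 442/2995 = 0.14758.
RR = 0.03234 / 0.14758 = 0.21911
The risk is 78% lower among the exposed than among the unexposed.

0.219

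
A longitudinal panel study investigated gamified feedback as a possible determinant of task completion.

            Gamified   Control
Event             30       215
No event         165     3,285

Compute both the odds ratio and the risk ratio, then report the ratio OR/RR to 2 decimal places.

Reading the table with exposure as columns: a = 30 (Gamified, case), b = 165 (Gamified, non-case), c = 215 (Control, case), d = 3285.
OR = (30·3285)/(165·215) = 98550/35475 = 2.77801
Risk in exposed = 30/195 = 0.15385; risk in unexposed = 215/3500 = 0.06143; RR = 2.50447
OR/RR = 2.77801 / 2.50447 = 1.10922
The outcome is not rare, so the OR lies further from 1 than the RR.

1.11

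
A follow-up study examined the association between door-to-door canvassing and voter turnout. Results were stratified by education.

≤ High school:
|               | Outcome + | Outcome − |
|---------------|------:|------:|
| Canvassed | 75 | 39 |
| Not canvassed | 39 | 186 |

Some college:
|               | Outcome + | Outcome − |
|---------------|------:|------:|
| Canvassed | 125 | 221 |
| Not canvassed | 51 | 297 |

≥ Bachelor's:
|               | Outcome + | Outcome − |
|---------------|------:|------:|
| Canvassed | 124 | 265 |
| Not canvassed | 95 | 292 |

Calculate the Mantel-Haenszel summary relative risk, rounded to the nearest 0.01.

RR_MH = Σ(aᵢ·n₀ᵢ/nᵢ) / Σ(cᵢ·n₁ᵢ/nᵢ), with n₁ᵢ = aᵢ+bᵢ (exposed), n₀ᵢ = cᵢ+dᵢ (unexposed), nᵢ = n₁ᵢ+n₀ᵢ.
Stratum 1 (≤ High school): n₁ = 114, n₀ = 225, n = 339; a·n₀/n = 75·225/339 = 49.7788; c·n₁/n = 39·114/339 = 13.1150
Stratum 2 (Some college): n₁ = 346, n₀ = 348, n = 694; a·n₀/n = 125·348/694 = 62.6801; c·n₁/n = 51·346/694 = 25.4265
Stratum 3 (≥ Bachelor's): n₁ = 389, n₀ = 387, n = 776; a·n₀/n = 124·387/776 = 61.8402; c·n₁/n = 95·389/776 = 47.6224
RR_MH = (49.7788 + 62.6801 + 61.8402) / (13.1150 + 25.4265 + 47.6224) = 174.2991 / 86.1640 = 2.02288

2.02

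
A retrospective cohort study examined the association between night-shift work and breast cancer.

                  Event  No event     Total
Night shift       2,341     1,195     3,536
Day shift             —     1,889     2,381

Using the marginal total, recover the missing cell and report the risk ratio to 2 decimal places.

The missing cell is in the unexposed row: 2381 − 1889 = 492.
So a = 2341, b = 1195, c = 492, d = 1889.
RR = [a/(a+b)] / [c/(c+d)] = (2341/3536) / (492/2381) = 0.66205/0.20664 = 3.20393

3.20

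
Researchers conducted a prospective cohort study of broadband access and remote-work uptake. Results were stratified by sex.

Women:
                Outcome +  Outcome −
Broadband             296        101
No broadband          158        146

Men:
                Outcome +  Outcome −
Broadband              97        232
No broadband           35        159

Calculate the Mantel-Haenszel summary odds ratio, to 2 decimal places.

OR_MH = Σ(aᵢdᵢ/nᵢ) / Σ(bᵢcᵢ/nᵢ), where nᵢ is the stratum total.
Stratum 1 (Women): n = 701; a·d/n = 296·146/701 = 61.6491; b·c/n = 101·158/701 = 22.7646
Stratum 2 (Men): n = 523; a·d/n = 97·159/523 = 29.4895; b·c/n = 232·35/523 = 15.5258
OR_MH = (61.6491 + 29.4895) / (22.7646 + 15.5258) = 91.1386 / 38.2904 = 2.38019

2.38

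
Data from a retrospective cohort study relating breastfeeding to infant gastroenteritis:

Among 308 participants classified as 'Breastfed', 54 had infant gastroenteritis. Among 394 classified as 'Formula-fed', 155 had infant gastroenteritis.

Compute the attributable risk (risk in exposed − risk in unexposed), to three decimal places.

From the description: a = 54, b = 254, c = 155, d = 239.
Risk in exposed = 54/308 = 0.175325; risk in unexposed = 155/394 = 0.393401.
Risk difference = 0.175325 − 0.393401 = -0.218076

-0.218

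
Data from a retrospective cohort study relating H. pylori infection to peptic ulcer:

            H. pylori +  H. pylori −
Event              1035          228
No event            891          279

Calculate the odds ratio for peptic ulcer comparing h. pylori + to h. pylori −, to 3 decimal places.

1.421

Reading the table with exposure as columns: a = 1035 (H. pylori +, case), b = 891 (H. pylori +, non-case), c = 228 (H. pylori −, case), d = 279.
OR = (a·d)/(b·c) = (1035 × 279) / (891 × 228) = 288765 / 203148 = 1.42145
The odds of peptic ulcer are about 1.42 times as high in the h. pylori + group.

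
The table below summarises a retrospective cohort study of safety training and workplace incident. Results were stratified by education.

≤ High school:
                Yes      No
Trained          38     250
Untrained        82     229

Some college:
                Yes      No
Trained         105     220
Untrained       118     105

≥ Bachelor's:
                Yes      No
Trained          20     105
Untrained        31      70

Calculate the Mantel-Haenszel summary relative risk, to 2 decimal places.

RR_MH = Σ(aᵢ·n₀ᵢ/nᵢ) / Σ(cᵢ·n₁ᵢ/nᵢ), with n₁ᵢ = aᵢ+bᵢ (exposed), n₀ᵢ = cᵢ+dᵢ (unexposed), nᵢ = n₁ᵢ+n₀ᵢ.
Stratum 1 (≤ High school): n₁ = 288, n₀ = 311, n = 599; a·n₀/n = 38·311/599 = 19.7295; c·n₁/n = 82·288/599 = 39.4257
Stratum 2 (Some college): n₁ = 325, n₀ = 223, n = 548; a·n₀/n = 105·223/548 = 42.7281; c·n₁/n = 118·325/548 = 69.9818
Stratum 3 (≥ Bachelor's): n₁ = 125, n₀ = 101, n = 226; a·n₀/n = 20·101/226 = 8.9381; c·n₁/n = 31·125/226 = 17.1460
RR_MH = (19.7295 + 42.7281 + 8.9381) / (39.4257 + 69.9818 + 17.1460) = 71.3957 / 126.5535 = 0.56415

0.56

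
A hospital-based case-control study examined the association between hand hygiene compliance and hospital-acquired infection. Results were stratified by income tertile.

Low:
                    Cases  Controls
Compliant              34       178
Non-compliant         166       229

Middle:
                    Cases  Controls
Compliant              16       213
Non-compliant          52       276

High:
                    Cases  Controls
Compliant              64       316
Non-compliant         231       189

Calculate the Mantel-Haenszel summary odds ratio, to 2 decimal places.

0.22

OR_MH = Σ(aᵢdᵢ/nᵢ) / Σ(bᵢcᵢ/nᵢ), where nᵢ is the stratum total.
Stratum 1 (Low): n = 607; a·d/n = 34·229/607 = 12.8270; b·c/n = 178·166/607 = 48.6787
Stratum 2 (Middle): n = 557; a·d/n = 16·276/557 = 7.9282; b·c/n = 213·52/557 = 19.8851
Stratum 3 (High): n = 800; a·d/n = 64·189/800 = 15.1200; b·c/n = 316·231/800 = 91.2450
OR_MH = (12.8270 + 7.9282 + 15.1200) / (48.6787 + 19.8851 + 91.2450) = 35.8752 / 159.8088 = 0.22449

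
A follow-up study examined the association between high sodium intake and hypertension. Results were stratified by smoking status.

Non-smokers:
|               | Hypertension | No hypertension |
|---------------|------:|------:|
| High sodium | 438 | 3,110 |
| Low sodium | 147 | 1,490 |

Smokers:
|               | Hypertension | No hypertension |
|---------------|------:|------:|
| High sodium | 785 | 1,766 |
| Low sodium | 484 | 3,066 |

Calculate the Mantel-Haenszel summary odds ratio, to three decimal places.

2.280

OR_MH = Σ(aᵢdᵢ/nᵢ) / Σ(bᵢcᵢ/nᵢ), where nᵢ is the stratum total.
Stratum 1 (Non-smokers): n = 5185; a·d/n = 438·1490/5185 = 125.8669; b·c/n = 3110·147/5185 = 88.1716
Stratum 2 (Smokers): n = 6101; a·d/n = 785·3066/6101 = 394.4943; b·c/n = 1766·484/6101 = 140.0990
OR_MH = (125.8669 + 394.4943) / (88.1716 + 140.0990) = 520.3613 / 228.2706 = 2.27958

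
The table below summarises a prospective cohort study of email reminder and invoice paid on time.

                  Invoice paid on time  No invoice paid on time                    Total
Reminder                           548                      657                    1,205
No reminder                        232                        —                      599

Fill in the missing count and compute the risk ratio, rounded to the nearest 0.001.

The missing cell is in the unexposed row: 599 − 232 = 367.
So a = 548, b = 657, c = 232, d = 367.
RR = [a/(a+b)] / [c/(c+d)] = (548/1205) / (232/599) = 0.45477/0.38731 = 1.17417

1.174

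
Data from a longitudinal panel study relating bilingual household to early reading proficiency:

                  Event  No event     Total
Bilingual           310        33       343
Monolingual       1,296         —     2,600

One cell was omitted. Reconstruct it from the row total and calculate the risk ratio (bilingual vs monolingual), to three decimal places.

1.813

The missing cell is in the unexposed row: 2600 − 1296 = 1304.
So a = 310, b = 33, c = 1296, d = 1304.
RR = [a/(a+b)] / [c/(c+d)] = (310/343) / (1296/2600) = 0.90379/0.49846 = 1.81316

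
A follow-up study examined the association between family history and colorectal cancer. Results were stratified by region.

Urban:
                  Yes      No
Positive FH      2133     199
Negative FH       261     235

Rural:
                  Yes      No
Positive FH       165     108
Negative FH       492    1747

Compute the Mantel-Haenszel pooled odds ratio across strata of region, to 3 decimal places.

7.389

OR_MH = Σ(aᵢdᵢ/nᵢ) / Σ(bᵢcᵢ/nᵢ), where nᵢ is the stratum total.
Stratum 1 (Urban): n = 2828; a·d/n = 2133·235/2828 = 177.2472; b·c/n = 199·261/2828 = 18.3660
Stratum 2 (Rural): n = 2512; a·d/n = 165·1747/2512 = 114.7512; b·c/n = 108·492/2512 = 21.1529
OR_MH = (177.2472 + 114.7512) / (18.3660 + 21.1529) = 291.9984 / 39.5188 = 7.38884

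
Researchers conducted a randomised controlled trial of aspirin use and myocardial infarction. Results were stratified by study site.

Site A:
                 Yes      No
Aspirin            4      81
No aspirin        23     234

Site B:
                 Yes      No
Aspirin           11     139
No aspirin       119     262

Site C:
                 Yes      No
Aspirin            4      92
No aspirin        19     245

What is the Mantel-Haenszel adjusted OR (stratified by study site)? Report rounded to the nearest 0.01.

OR_MH = Σ(aᵢdᵢ/nᵢ) / Σ(bᵢcᵢ/nᵢ), where nᵢ is the stratum total.
Stratum 1 (Site A): n = 342; a·d/n = 4·234/342 = 2.7368; b·c/n = 81·23/342 = 5.4474
Stratum 2 (Site B): n = 531; a·d/n = 11·262/531 = 5.4275; b·c/n = 139·119/531 = 31.1507
Stratum 3 (Site C): n = 360; a·d/n = 4·245/360 = 2.7222; b·c/n = 92·19/360 = 4.8556
OR_MH = (2.7368 + 5.4275 + 2.7222) / (5.4474 + 31.1507 + 4.8556) = 10.8866 / 41.4536 = 0.26262

0.26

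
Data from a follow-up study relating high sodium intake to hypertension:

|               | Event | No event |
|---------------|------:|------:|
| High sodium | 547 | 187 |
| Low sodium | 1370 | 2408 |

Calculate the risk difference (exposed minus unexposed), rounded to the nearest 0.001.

0.383

Cells: a = 547, b = 187, c = 1370, d = 2408.
Risk in exposed = 547/734 = 0.745232; risk in unexposed = 1370/3778 = 0.362626.
Risk difference = 0.745232 − 0.362626 = 0.382606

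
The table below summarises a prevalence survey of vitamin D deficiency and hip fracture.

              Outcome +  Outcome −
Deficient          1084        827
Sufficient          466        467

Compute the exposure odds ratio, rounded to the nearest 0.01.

Cells: a = 1084, b = 827, c = 466, d = 467.
OR = (a·d)/(b·c) = (1084 × 467) / (827 × 466) = 506228 / 385382 = 1.31357
The odds of hip fracture are about 1.31 times as high in the deficient group.

1.31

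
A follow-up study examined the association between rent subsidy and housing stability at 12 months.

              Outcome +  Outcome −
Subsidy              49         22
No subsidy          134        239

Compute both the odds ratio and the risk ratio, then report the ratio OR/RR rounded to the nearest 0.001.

Cells: a = 49, b = 22, c = 134, d = 239.
OR = (49·239)/(22·134) = 11711/2948 = 3.97252
Risk in exposed = 49/71 = 0.69014; risk in unexposed = 134/373 = 0.35925; RR = 1.92106
OR/RR = 3.97252 / 1.92106 = 2.06788
The outcome is not rare, so the OR lies further from 1 than the RR.

2.068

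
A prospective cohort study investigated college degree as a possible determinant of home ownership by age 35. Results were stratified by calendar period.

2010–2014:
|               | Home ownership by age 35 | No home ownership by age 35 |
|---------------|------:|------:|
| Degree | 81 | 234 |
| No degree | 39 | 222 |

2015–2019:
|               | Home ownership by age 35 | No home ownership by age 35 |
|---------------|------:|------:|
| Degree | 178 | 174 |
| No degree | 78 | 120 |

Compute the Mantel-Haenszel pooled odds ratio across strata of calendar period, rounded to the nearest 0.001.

OR_MH = Σ(aᵢdᵢ/nᵢ) / Σ(bᵢcᵢ/nᵢ), where nᵢ is the stratum total.
Stratum 1 (2010–2014): n = 576; a·d/n = 81·222/576 = 31.2188; b·c/n = 234·39/576 = 15.8438
Stratum 2 (2015–2019): n = 550; a·d/n = 178·120/550 = 38.8364; b·c/n = 174·78/550 = 24.6764
OR_MH = (31.2188 + 38.8364) / (15.8438 + 24.6764) = 70.0551 / 40.5201 = 1.72890

1.729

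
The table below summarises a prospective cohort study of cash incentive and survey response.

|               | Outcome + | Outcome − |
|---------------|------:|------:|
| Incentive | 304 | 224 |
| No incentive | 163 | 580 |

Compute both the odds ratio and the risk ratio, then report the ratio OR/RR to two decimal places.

1.84

Cells: a = 304, b = 224, c = 163, d = 580.
OR = (304·580)/(224·163) = 176320/36512 = 4.82910
Risk in exposed = 304/528 = 0.57576; risk in unexposed = 163/743 = 0.21938; RR = 2.62447
OR/RR = 4.82910 / 2.62447 = 1.84003
The outcome is not rare, so the OR lies further from 1 than the RR.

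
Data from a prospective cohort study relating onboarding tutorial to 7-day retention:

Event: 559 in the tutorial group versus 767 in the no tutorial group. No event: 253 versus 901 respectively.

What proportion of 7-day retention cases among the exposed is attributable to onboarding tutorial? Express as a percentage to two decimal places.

From the description: a = 559, b = 253, c = 767, d = 901.
Risk in exposed = 559/812 = 0.68842; risk in unexposed = 767/1668 = 0.45983.
RR = 0.68842/0.45983 = 1.49712
AR% = (RR − 1)/RR × 100 = (1.49712 − 1)/1.49712 × 100 = 33.2051%

33.21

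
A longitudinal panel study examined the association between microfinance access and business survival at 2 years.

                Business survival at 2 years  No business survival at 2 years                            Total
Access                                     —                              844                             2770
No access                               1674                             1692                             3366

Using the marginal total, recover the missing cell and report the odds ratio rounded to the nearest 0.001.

The missing cell is in the exposed row: 2770 − 844 = 1926.
So a = 1926, b = 844, c = 1674, d = 1692.
OR = (a·d)/(b·c) = (1926 × 1692) / (844 × 1674) = 3258792 / 1412856 = 2.30653

2.307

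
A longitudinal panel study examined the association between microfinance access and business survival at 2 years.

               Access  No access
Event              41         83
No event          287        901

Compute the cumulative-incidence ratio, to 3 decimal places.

1.482

Reading the table with exposure as columns: a = 41 (Access, case), b = 287 (Access, non-case), c = 83 (No access, case), d = 901.
Risk in exposed = 41/328 = 0.12500; risk in unexposed = 83/984 = 0.08435.
RR = 0.12500 / 0.08435 = 1.48193
The risk among the exposed is 1.48 times that among the unexposed.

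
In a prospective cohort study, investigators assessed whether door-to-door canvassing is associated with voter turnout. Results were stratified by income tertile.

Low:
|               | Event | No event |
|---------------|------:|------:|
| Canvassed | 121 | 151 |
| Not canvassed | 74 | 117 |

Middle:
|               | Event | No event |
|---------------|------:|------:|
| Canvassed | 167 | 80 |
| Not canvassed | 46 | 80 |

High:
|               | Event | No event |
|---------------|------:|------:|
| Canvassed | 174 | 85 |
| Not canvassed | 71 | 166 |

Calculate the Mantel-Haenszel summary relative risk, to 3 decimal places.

1.707

RR_MH = Σ(aᵢ·n₀ᵢ/nᵢ) / Σ(cᵢ·n₁ᵢ/nᵢ), with n₁ᵢ = aᵢ+bᵢ (exposed), n₀ᵢ = cᵢ+dᵢ (unexposed), nᵢ = n₁ᵢ+n₀ᵢ.
Stratum 1 (Low): n₁ = 272, n₀ = 191, n = 463; a·n₀/n = 121·191/463 = 49.9158; c·n₁/n = 74·272/463 = 43.4730
Stratum 2 (Middle): n₁ = 247, n₀ = 126, n = 373; a·n₀/n = 167·126/373 = 56.4129; c·n₁/n = 46·247/373 = 30.4611
Stratum 3 (High): n₁ = 259, n₀ = 237, n = 496; a·n₀/n = 174·237/496 = 83.1411; c·n₁/n = 71·259/496 = 37.0746
RR_MH = (49.9158 + 56.4129 + 83.1411) / (43.4730 + 30.4611 + 37.0746) = 189.4698 / 111.0087 = 1.70680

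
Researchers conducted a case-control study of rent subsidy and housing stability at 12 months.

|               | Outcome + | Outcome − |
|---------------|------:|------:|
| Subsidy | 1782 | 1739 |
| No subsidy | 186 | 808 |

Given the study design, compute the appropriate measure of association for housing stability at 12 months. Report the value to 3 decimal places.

4.452

Cells: a = 1782, b = 1739, c = 186, d = 808.
This is a case-control study: participants were sampled on outcome status, so risks in the source population cannot be estimated directly — relative risk is not valid here. The odds ratio is the appropriate measure.
OR = (a·d)/(b·c) = (1782 × 808) / (1739 × 186) = 1439856 / 323454 = 4.45150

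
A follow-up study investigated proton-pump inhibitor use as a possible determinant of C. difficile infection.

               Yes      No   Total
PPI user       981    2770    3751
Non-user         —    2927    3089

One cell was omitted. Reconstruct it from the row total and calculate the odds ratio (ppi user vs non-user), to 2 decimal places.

The missing cell is in the unexposed row: 3089 − 2927 = 162.
So a = 981, b = 2770, c = 162, d = 2927.
OR = (a·d)/(b·c) = (981 × 2927) / (2770 × 162) = 2871387 / 448740 = 6.39878

6.40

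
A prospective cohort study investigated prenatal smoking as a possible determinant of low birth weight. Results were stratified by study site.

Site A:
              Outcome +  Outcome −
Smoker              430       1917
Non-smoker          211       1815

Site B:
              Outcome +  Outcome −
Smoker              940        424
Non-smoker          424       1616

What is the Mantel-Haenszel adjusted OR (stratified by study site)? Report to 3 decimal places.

OR_MH = Σ(aᵢdᵢ/nᵢ) / Σ(bᵢcᵢ/nᵢ), where nᵢ is the stratum total.
Stratum 1 (Site A): n = 4373; a·d/n = 430·1815/4373 = 178.4702; b·c/n = 1917·211/4373 = 92.4965
Stratum 2 (Site B): n = 3404; a·d/n = 940·1616/3404 = 446.2515; b·c/n = 424·424/3404 = 52.8132
OR_MH = (178.4702 + 446.2515) / (92.4965 + 52.8132) = 624.7216 / 145.3096 = 4.29924

4.299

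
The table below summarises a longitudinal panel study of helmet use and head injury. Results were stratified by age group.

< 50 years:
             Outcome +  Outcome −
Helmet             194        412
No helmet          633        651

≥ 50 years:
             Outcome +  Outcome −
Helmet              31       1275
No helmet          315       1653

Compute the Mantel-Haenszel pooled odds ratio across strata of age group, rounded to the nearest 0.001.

OR_MH = Σ(aᵢdᵢ/nᵢ) / Σ(bᵢcᵢ/nᵢ), where nᵢ is the stratum total.
Stratum 1 (< 50 years): n = 1890; a·d/n = 194·651/1890 = 66.8222; b·c/n = 412·633/1890 = 137.9873
Stratum 2 (≥ 50 years): n = 3274; a·d/n = 31·1653/3274 = 15.6515; b·c/n = 1275·315/3274 = 122.6710
OR_MH = (66.8222 + 15.6515) / (137.9873 + 122.6710) = 82.4737 / 260.6583 = 0.31641

0.316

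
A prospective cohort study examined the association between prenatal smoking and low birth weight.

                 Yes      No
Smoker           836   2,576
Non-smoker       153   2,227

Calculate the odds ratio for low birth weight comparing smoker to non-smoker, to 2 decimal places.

4.72

Cells: a = 836, b = 2576, c = 153, d = 2227.
OR = (a·d)/(b·c) = (836 × 2227) / (2576 × 153) = 1861772 / 394128 = 4.72378
The odds of low birth weight are about 4.72 times as high in the smoker group.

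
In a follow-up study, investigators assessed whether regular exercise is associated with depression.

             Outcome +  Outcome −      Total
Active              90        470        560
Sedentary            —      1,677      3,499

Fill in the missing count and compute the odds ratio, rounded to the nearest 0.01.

0.18

The missing cell is in the unexposed row: 3499 − 1677 = 1822.
So a = 90, b = 470, c = 1822, d = 1677.
OR = (a·d)/(b·c) = (90 × 1677) / (470 × 1822) = 150930 / 856340 = 0.17625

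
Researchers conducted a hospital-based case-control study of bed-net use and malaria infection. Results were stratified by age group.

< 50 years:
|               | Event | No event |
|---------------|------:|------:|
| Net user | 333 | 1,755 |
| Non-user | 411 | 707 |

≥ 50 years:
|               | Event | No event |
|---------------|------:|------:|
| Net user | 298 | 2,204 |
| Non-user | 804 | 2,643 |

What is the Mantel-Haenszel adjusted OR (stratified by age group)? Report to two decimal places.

0.39

OR_MH = Σ(aᵢdᵢ/nᵢ) / Σ(bᵢcᵢ/nᵢ), where nᵢ is the stratum total.
Stratum 1 (< 50 years): n = 3206; a·d/n = 333·707/3206 = 73.4345; b·c/n = 1755·411/3206 = 224.9860
Stratum 2 (≥ 50 years): n = 5949; a·d/n = 298·2643/5949 = 132.3944; b·c/n = 2204·804/5949 = 297.8679
OR_MH = (73.4345 + 132.3944) / (224.9860 + 297.8679) = 205.8288 / 522.8538 = 0.39366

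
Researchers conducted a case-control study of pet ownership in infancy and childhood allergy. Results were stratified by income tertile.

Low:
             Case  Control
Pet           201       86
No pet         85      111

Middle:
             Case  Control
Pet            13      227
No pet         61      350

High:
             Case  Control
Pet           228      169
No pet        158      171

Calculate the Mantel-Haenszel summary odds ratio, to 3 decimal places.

1.460

OR_MH = Σ(aᵢdᵢ/nᵢ) / Σ(bᵢcᵢ/nᵢ), where nᵢ is the stratum total.
Stratum 1 (Low): n = 483; a·d/n = 201·111/483 = 46.1925; b·c/n = 86·85/483 = 15.1346
Stratum 2 (Middle): n = 651; a·d/n = 13·350/651 = 6.9892; b·c/n = 227·61/651 = 21.2704
Stratum 3 (High): n = 726; a·d/n = 228·171/726 = 53.7025; b·c/n = 169·158/726 = 36.7796
OR_MH = (46.1925 + 6.9892 + 53.7025) / (15.1346 + 21.2704 + 36.7796) = 106.8843 / 73.1845 = 1.46048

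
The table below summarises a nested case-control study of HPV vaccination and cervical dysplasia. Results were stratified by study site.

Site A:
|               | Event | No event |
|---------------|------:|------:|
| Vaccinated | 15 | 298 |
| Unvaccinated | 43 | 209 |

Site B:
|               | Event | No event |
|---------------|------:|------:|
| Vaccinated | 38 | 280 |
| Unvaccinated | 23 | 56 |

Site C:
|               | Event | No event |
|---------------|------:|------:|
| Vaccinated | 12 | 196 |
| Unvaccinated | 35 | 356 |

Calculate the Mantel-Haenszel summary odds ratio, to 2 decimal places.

OR_MH = Σ(aᵢdᵢ/nᵢ) / Σ(bᵢcᵢ/nᵢ), where nᵢ is the stratum total.
Stratum 1 (Site A): n = 565; a·d/n = 15·209/565 = 5.5487; b·c/n = 298·43/565 = 22.6796
Stratum 2 (Site B): n = 397; a·d/n = 38·56/397 = 5.3602; b·c/n = 280·23/397 = 16.2217
Stratum 3 (Site C): n = 599; a·d/n = 12·356/599 = 7.1319; b·c/n = 196·35/599 = 11.4524
OR_MH = (5.5487 + 5.3602 + 7.1319) / (22.6796 + 16.2217 + 11.4524) = 18.0408 / 50.3537 = 0.35828

0.36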